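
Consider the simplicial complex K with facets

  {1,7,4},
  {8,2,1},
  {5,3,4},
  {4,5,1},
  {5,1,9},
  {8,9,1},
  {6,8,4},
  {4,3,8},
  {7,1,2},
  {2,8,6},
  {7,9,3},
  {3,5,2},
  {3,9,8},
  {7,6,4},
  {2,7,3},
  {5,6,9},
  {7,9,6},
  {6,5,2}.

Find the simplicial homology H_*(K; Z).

We work with the vertex ordering 1 < 2 < 3 < 4 < 5 < 6 < 7 < 8 < 9. The simplices of K, each written with vertices in increasing order, are:

  0-simplices (9): [1], [2], [3], [4], [5], [6], [7], [8], [9]
  1-simplices (27): (27 of them)
  2-simplices (18): [1,2,7], [1,2,8], [1,4,5], [1,4,7], [1,5,9], [1,8,9], [2,3,5], [2,3,7], [2,5,6], [2,6,8], [3,4,5], [3,4,8], [3,7,9], [3,8,9], [4,6,7], [4,6,8], [5,6,9], [6,7,9]

giving chain groups C_0 ≅ Z^9, C_1 ≅ Z^27, C_2 ≅ Z^18.

Boundary ∂_1: C_1 → C_0 sends each edge [p,q] (with p < q) to q − p.
The resulting 9×27 matrix has rank 8, and its Smith normal form has invariant factors (1,1,1,1,1,1,1,1).

∂_2: C_2 → C_1 acts by ∂[p,q,r] = [q,r] − [p,r] + [p,q]. For instance
  ∂[3,4,5] = [4,5] − [3,5] + [3,4],
  ∂[2,3,7] = [3,7] − [2,7] + [2,3].
This gives a 27×18 integer matrix of rank 17; reducing to Smith normal form yields diagonal entries (1,1,1,1,1,1,1,1,1,1,1,1,1,1,1,1,1).

Now H_k = ker ∂_k / im ∂_{k+1}, so:

  H_0: rank C_0 − rank ∂_1 = 9 − 8 = 1, and the invariant factors of ∂_1 are all 1, so H_0 = Z.
  H_1: rank ker ∂_1 − rank ∂_2 = (27 − 8) − 17 = 2, and the invariant factors of ∂_2 are all 1, so H_1 = Z^2.
  H_2: rank ker ∂_2 − rank ∂_3 = (18 − 17) − 0 = 1, and there is no ∂_3, so H_2 = Z.

H_0 = Z,  H_1 = Z^2,  H_2 = Z.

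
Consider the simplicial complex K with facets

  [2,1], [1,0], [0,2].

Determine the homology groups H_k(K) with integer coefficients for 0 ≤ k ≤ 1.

H_0 ≅ Z,  H_1 ≅ Z.

K has 3 vertices, 3 edges.
rank ∂_0 = 0, rank ∂_1 = 2 ⇒ b_0 = 3 − 0 − 2 = 1; all invariant factors of ∂_1 are 1 so no torsion. So H_0 ≅ Z.
rank ∂_1 = 2, rank ∂_2 = 0 ⇒ b_1 = 3 − 2 − 0 = 1. So H_1 ≅ Z.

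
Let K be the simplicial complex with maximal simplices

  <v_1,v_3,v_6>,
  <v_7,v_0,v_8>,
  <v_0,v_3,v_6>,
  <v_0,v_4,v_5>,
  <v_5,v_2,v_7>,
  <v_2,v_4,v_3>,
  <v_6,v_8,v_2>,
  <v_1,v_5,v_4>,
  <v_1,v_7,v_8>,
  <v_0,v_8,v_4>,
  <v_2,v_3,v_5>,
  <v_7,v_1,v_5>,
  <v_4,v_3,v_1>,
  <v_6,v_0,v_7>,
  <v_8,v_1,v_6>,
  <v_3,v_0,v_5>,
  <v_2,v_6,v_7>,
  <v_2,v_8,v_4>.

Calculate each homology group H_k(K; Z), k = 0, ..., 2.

K has 9 vertices, 27 edges, 18 triangles.
rank ∂_0 = 0, rank ∂_1 = 8 ⇒ b_0 = 9 − 0 − 8 = 1; all invariant factors of ∂_1 are 1 so no torsion. So H_0 = Z.
rank ∂_1 = 8, rank ∂_2 = 18 ⇒ b_1 = 27 − 8 − 18 = 1; ∂_2 has invariant factor(s) [2] giving torsion. So H_1 = Z ⊕ Z/2.
rank ∂_2 = 18, rank ∂_3 = 0 ⇒ b_2 = 18 − 18 − 0 = 0. So H_2 = 0.

H_0 ≅ Z,  H_1 ≅ Z ⊕ Z/2,  H_2 = 0.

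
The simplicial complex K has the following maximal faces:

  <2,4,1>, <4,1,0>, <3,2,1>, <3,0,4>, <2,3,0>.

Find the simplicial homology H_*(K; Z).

Order the vertices as 0 < 1 < 2 < 3 < 4. Listing each simplex with vertices in this order, K has dimension 2 with simplices:

  0-simplices (5): [0], [1], [2], [3], [4]
  1-simplices (10): [0,1], [0,2], [0,3], [0,4], [1,2], [1,3], [1,4], [2,3], [2,4], [3,4]
  2-simplices (5): [0,1,4], [0,2,3], [0,3,4], [1,2,3], [1,2,4]

so the chain groups are C_0 ≅ Z^5, C_1 ≅ Z^10, C_2 ≅ Z^5.

The boundary map ∂_1: C_1 → C_0 maps an edge to its endpoints' difference, ∂[p,q] = q − p. For instance
  ∂[3,4] = [4] − [3].
The 5×10 boundary matrix has rank 4 and Smith normal form diag(1,1,1,1).

The boundary map ∂_2: C_2 → C_1 sends each 2-simplex [p,q,r] to [q,r] − [p,r] + [p,q]. For instance
  ∂[1,2,3] = [2,3] − [1,3] + [1,2],
  ∂[0,1,4] = [1,4] − [0,4] + [0,1].
The resulting 10×5 matrix has rank 5, and its Smith normal form has invariant factors (1,1,1,1,1).

Computing H_k = (kernel of ∂_k) / (image of ∂_{k+1}):

  H_0: rank C_0 − rank ∂_1 = 5 − 4 = 1, and the invariant factors of ∂_1 are all 1, so H_0 = Z.
  H_1: rank ker ∂_1 − rank ∂_2 = (10 − 4) − 5 = 1, and the invariant factors of ∂_2 are all 1, so H_1 = Z.
  H_2: rank ker ∂_2 − rank ∂_3 = (5 − 5) − 0 = 0, and there is no ∂_3, so H_2 = 0.

H_0 ≅ Z,  H_1 ≅ Z,  H_2 = 0.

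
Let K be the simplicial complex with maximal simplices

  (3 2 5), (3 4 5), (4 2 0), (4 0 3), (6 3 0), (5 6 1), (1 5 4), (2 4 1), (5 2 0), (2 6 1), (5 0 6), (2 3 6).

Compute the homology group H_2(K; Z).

Fix the vertex order 0 < 1 < 2 < 3 < 4 < 5 < 6 and write every simplex with vertices in increasing order. Then dim K = 2 and the simplices of K are:

  0-simplices (7): [0], [1], [2], [3], [4], [5], [6]
  1-simplices (18): [0,2], [0,3], [0,4], [0,5], [0,6], [1,2], [1,4], [1,5], [1,6], [2,3], [2,4], [2,5], [2,6], [3,4], [3,5], [3,6], [4,5], [5,6]
  2-simplices (12): [0,2,4], [0,2,5], [0,3,4], [0,3,6], [0,5,6], [1,2,4], [1,2,6], [1,4,5], [1,5,6], [2,3,5], [2,3,6], [3,4,5]

so the chain groups are C_0 ≅ Z^7, C_1 ≅ Z^18, C_2 ≅ Z^12.

∂_1: C_1 → C_0 maps an edge to its endpoints' difference, ∂[p,q] = q − p. For instance
  ∂[1,5] = [5] − [1].
The 7×18 boundary matrix has rank 6 and Smith normal form diag(1,1,1,1,1,1).

∂_2: C_2 → C_1 sends each 2-simplex [p,q,r] to [q,r] − [p,r] + [p,q]. For instance
  ∂[1,2,6] = [2,6] − [1,6] + [1,2],
  ∂[1,2,4] = [2,4] − [1,4] + [1,2].
This gives a 18×12 integer matrix of rank 12; reducing to Smith normal form yields diagonal entries (1,1,1,1,1,1,1,1,1,1,1,2).

Now H_k = ker ∂_k / im ∂_{k+1}, so:

  H_2: rank ker ∂_2 − rank ∂_3 = (12 − 12) − 0 = 0, and there is no ∂_3, so H_2 = 0.

(K is a triangulation of the real projective plane RP^2.)

H_2 = 0.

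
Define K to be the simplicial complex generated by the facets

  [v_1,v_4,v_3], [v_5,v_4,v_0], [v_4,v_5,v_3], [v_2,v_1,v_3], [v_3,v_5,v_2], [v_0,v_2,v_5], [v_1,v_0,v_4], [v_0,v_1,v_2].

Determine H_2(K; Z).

K has 6 vertices, 12 edges, 8 triangles.
rank ∂_2 = 7, rank ∂_3 = 0 ⇒ b_2 = 8 − 7 − 0 = 1. So H_2 = Z.

H_2 ≅ Z.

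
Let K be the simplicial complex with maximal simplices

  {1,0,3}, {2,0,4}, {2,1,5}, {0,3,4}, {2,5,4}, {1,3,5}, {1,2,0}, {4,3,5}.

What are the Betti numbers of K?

Take the total order 0 < 1 < 2 < 3 < 4 < 5 on the vertex set. Then K (dimension 2) consists of the simplices:

  0-simplices (6): [0], [1], [2], [3], [4], [5]
  1-simplices (12): [0,1], [0,2], [0,3], [0,4], [1,2], [1,3], [1,5], [2,4], [2,5], [3,4], [3,5], [4,5]
  2-simplices (8): [0,1,2], [0,1,3], [0,2,4], [0,3,4], [1,2,5], [1,3,5], [2,4,5], [3,4,5]

so the chain groups are C_0 ≅ Z^6, C_1 ≅ Z^12, C_2 ≅ Z^8.

Boundary ∂_1: C_1 → C_0 is given by ∂[p,q] = [q] − [p].
This gives a 6×12 integer matrix of rank 5; reducing to Smith normal form yields diagonal entries (1,1,1,1,1).

∂_2: C_2 → C_1 maps a triangle to the signed sum of its edges. For instance
  ∂[1,3,5] = [3,5] − [1,5] + [1,3],
  ∂[3,4,5] = [4,5] − [3,5] + [3,4].
This gives a 12×8 integer matrix of rank 7; reducing to Smith normal form yields diagonal entries (1,1,1,1,1,1,1).

Computing H_k = (kernel of ∂_k) / (image of ∂_{k+1}):

  H_0: rank C_0 − rank ∂_1 = 6 − 5 = 1, and the invariant factors of ∂_1 are all 1, so H_0 = Z.
  H_1: rank ker ∂_1 − rank ∂_2 = (12 − 5) − 7 = 0, and the invariant factors of ∂_2 are all 1, so H_1 = 0.
  H_2: rank ker ∂_2 − rank ∂_3 = (8 − 7) − 0 = 1, and there is no ∂_3, so H_2 = Z.

(K is a triangulation of the 2-sphere S^2.)

Hence the Betti numbers are b_0 = 1, b_1 = 0, b_2 = 1.

b_0 = 1, b_1 = 0, b_2 = 1.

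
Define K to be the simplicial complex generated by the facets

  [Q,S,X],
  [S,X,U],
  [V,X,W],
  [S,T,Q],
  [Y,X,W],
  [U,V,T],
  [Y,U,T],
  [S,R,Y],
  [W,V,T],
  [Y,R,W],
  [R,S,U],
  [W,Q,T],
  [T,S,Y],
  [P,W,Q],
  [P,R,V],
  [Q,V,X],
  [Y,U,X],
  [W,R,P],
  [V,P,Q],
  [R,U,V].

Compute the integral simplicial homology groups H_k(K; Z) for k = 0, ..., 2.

Order the vertices as P < Q < R < S < T < U < V < W < X < Y. Listing each simplex with vertices in this order, K has dimension 2 with simplices:

  0-simplices (10): P, Q, R, S, T, U, V, W, X, Y
  1-simplices (30): PQ, PR, PV, PW, QS, QT, QV, QW, QX, RS, RU, RV, RW, RY, ST, SU, SX, SY, TU, TV, TW, TY, UV, UX, UY, VW, VX, WX, WY, XY
  2-simplices (20): PQV, PQW, PRV, PRW, QST, QSX, QTW, QVX, RSU, RSY, RUV, RWY, STY, SUX, TUV, TUY, TVW, UXY, VWX, WXY

Hence C_0 ≅ Z^10, C_1 ≅ Z^30, C_2 ≅ Z^20.

∂_1: C_1 → C_0 is given by ∂[p,q] = [q] − [p]. For instance
  ∂TU = U − T.
This gives a 10×30 integer matrix of rank 9; reducing to Smith normal form yields diagonal entries (1,1,1,1,1,1,1,1,1).

The boundary map ∂_2: C_2 → C_1 acts by ∂[p,q,r] = [q,r] − [p,r] + [p,q]. For instance
  ∂QTW = TW − QW + QT,
  ∂PRW = RW − PW + PR.
This gives a 30×20 integer matrix of rank 20; reducing to Smith normal form yields diagonal entries (1,1,1,1,1,1,1,1,1,1,1,1,1,1,1,1,1,1,1,2).

Computing H_k = (kernel of ∂_k) / (image of ∂_{k+1}):

  H_0: rank C_0 − rank ∂_1 = 10 − 9 = 1, and the invariant factors of ∂_1 are all 1, so H_0 ≅ Z.
  H_1: rank ker ∂_1 − rank ∂_2 = (30 − 9) − 20 = 1, and ∂_2 has invariant factor 2 > 1, so H_1 ≅ Z ⊕ Z/2.
  H_2: rank ker ∂_2 − rank ∂_3 = (20 − 20) − 0 = 0, and there is no ∂_3, so H_2 ≅ 0.

As a check, the Euler characteristic is 10 − 30 + 20 = 0, which agrees with 1 − 1 + 0 = 0.
(K is a triangulation of the Klein bottle.)

H_0 ≅ Z,  H_1 ≅ Z ⊕ Z/2,  H_2 = 0.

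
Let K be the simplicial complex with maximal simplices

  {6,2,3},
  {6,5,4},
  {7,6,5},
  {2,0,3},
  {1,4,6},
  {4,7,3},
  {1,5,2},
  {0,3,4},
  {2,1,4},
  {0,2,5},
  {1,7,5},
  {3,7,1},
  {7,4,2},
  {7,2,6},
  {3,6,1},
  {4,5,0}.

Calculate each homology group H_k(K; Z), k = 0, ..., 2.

H_0 = Z,  H_1 = Z^2,  H_2 = Z.

Fix the vertex order 0 < 1 < 2 < 3 < 4 < 5 < 6 < 7 and write every simplex with vertices in increasing order. Then dim K = 2 and the simplices of K are:

  0-simplices (8): [0], [1], [2], [3], [4], [5], [6], [7]
  1-simplices (24): (24 of them)
  2-simplices (16): [0,2,3], [0,2,5], [0,3,4], [0,4,5], [1,2,4], [1,2,5], [1,3,6], [1,3,7], [1,4,6], [1,5,7], [2,3,6], [2,4,7], [2,6,7], [3,4,7], [4,5,6], [5,6,7]

so the chain groups are C_0 ≅ Z^8, C_1 ≅ Z^24, C_2 ≅ Z^16.

The boundary map ∂_1: C_1 → C_0 sends each edge [p,q] (with p < q) to q − p.
The 8×24 boundary matrix has rank 7 and Smith normal form diag(1,1,1,1,1,1,1).

Boundary ∂_2: C_2 → C_1 sends each 2-simplex [p,q,r] to [q,r] − [p,r] + [p,q]. For instance
  ∂[0,2,5] = [2,5] − [0,5] + [0,2],
  ∂[1,3,6] = [3,6] − [1,6] + [1,3].
The resulting 24×16 matrix has rank 15, and its Smith normal form has invariant factors (1,1,1,1,1,1,1,1,1,1,1,1,1,1,1).

Computing H_k = (kernel of ∂_k) / (image of ∂_{k+1}):

  H_0: rank C_0 − rank ∂_1 = 8 − 7 = 1, and the invariant factors of ∂_1 are all 1, so H_0 ≅ Z.
  H_1: rank ker ∂_1 − rank ∂_2 = (24 − 7) − 15 = 2, and the invariant factors of ∂_2 are all 1, so H_1 ≅ Z^2.
  H_2: rank ker ∂_2 − rank ∂_3 = (16 − 15) − 0 = 1, and there is no ∂_3, so H_2 ≅ Z.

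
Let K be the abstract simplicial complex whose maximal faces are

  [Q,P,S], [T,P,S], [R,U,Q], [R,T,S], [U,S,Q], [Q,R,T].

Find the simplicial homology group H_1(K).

H_1 ≅ Z.

Fix the vertex order P < Q < R < S < T < U and write every simplex with vertices in increasing order. Then dim K = 2 and the simplices of K are:

  0-simplices (6): P, Q, R, S, T, U
  1-simplices (12): PQ, PS, PT, QR, QS, QT, QU, RS, RT, RU, ST, SU
  2-simplices (6): PQS, PST, QRT, QRU, QSU, RST

giving chain groups C_0 ≅ Z^6, C_1 ≅ Z^12, C_2 ≅ Z^6.

The boundary map ∂_1: C_1 → C_0 is given by ∂[p,q] = [q] − [p]. For instance
  ∂RS = S − R.
As a 6×12 matrix over Z this has rank 5, with invariant factors (1,1,1,1,1).

∂_2: C_2 → C_1 maps a triangle to the signed sum of its edges. For instance
  ∂QSU = SU − QU + QS,
  ∂RST = ST − RT + RS.
The resulting 12×6 matrix has rank 6, and its Smith normal form has invariant factors (1,1,1,1,1,1).

Computing H_k = (kernel of ∂_k) / (image of ∂_{k+1}):

  H_1: rank ker ∂_1 − rank ∂_2 = (12 − 5) − 6 = 1, and the invariant factors of ∂_2 are all 1, so H_1 ≅ Z.

(K is a triangulation of the cylinder S^1 x I.)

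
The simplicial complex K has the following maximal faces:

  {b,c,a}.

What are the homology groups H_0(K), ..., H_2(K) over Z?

Take the total order a < b < c on the vertex set. Then K (dimension 2) consists of the simplices:

  0-simplices (3): a, b, c
  1-simplices (3): ab, ac, bc
  2-simplices (1): abc

giving chain groups C_0 ≅ Z^3, C_1 ≅ Z^3, C_2 ≅ Z^1.

Boundary ∂_1: C_1 → C_0 is given by ∂[p,q] = [q] − [p]. For instance
  ∂bc = c − b.
This gives a 3×3 integer matrix of rank 2; reducing to Smith normal form yields diagonal entries (1,1).

Boundary ∂_2: C_2 → C_1 maps a triangle to the signed sum of its edges. For instance
  ∂abc = bc − ac + ab.
The resulting 3×1 matrix has rank 1, and its Smith normal form has invariant factors (1).

From H_k ≅ ker(∂_k) / im(∂_{k+1}) we obtain:

  H_0: rank C_0 − rank ∂_1 = 3 − 2 = 1, and the invariant factors of ∂_1 are all 1, so H_0 ≅ Z.
  H_1: rank ker ∂_1 − rank ∂_2 = (3 − 2) − 1 = 0, and the invariant factors of ∂_2 are all 1, so H_1 ≅ 0.
  H_2: rank ker ∂_2 − rank ∂_3 = (1 − 1) − 0 = 0, and there is no ∂_3, so H_2 ≅ 0.

H_0 ≅ Z,  H_1 = 0,  H_2 = 0.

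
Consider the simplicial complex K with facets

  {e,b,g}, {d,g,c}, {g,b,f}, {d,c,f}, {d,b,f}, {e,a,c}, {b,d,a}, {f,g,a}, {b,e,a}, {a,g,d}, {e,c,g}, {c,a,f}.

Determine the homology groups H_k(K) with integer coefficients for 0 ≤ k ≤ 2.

K has 7 vertices, 18 edges, 12 triangles.
rank ∂_0 = 0, rank ∂_1 = 6 ⇒ b_0 = 7 − 0 − 6 = 1; all invariant factors of ∂_1 are 1 so no torsion. So H_0 ≅ Z.
rank ∂_1 = 6, rank ∂_2 = 12 ⇒ b_1 = 18 − 6 − 12 = 0; ∂_2 has invariant factor(s) [2] giving torsion. So H_1 ≅ Z/2.
rank ∂_2 = 12, rank ∂_3 = 0 ⇒ b_2 = 12 − 12 − 0 = 0. So H_2 ≅ 0.

H_0 ≅ Z,  H_1 ≅ Z/2,  H_2 = 0.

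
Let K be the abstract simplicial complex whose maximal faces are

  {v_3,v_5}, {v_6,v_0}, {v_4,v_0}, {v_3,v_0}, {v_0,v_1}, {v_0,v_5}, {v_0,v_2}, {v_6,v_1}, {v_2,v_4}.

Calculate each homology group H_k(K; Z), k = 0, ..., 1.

Take the total order v_0 < v_1 < v_2 < v_3 < v_4 < v_5 < v_6 on the vertex set. Then K (dimension 1) consists of the simplices:

  0-simplices (7): [v_0], [v_1], [v_2], [v_3], [v_4], [v_5], [v_6]
  1-simplices (9): [v_0,v_1], [v_0,v_2], [v_0,v_3], [v_0,v_4], [v_0,v_5], [v_0,v_6], [v_1,v_6], [v_2,v_4], [v_3,v_5]

giving chain groups C_0 ≅ Z^7, C_1 ≅ Z^9.

∂_1: C_1 → C_0 sends each edge [p,q] (with p < q) to q − p. For instance
  ∂[v_0,v_3] = [v_3] − [v_0].
The resulting 7×9 matrix has rank 6, and its Smith normal form has invariant factors (1,1,1,1,1,1).

Computing H_k = (kernel of ∂_k) / (image of ∂_{k+1}):

  H_0: rank C_0 − rank ∂_1 = 7 − 6 = 1, and the invariant factors of ∂_1 are all 1, so H_0 ≅ Z.
  H_1: rank ker ∂_1 − rank ∂_2 = (9 − 6) − 0 = 3, and there is no ∂_2, so H_1 ≅ Z^3.

(K is a triangulation of a wedge of 3 circles.)

H_0 ≅ Z,  H_1 ≅ Z^3.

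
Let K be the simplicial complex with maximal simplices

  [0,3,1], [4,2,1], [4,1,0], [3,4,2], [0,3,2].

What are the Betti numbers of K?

b_0 = 1, b_1 = 1, b_2 = 0.

Order the vertices as 0 < 1 < 2 < 3 < 4. Listing each simplex with vertices in this order, K has dimension 2 with simplices:

  0-simplices (5): [0], [1], [2], [3], [4]
  1-simplices (10): [0,1], [0,2], [0,3], [0,4], [1,2], [1,3], [1,4], [2,3], [2,4], [3,4]
  2-simplices (5): [0,1,3], [0,1,4], [0,2,3], [1,2,4], [2,3,4]

Hence C_0 ≅ Z^5, C_1 ≅ Z^10, C_2 ≅ Z^5.

∂_1: C_1 → C_0 maps an edge to its endpoints' difference, ∂[p,q] = q − p. For instance
  ∂[1,3] = [3] − [1].
The 5×10 boundary matrix has rank 4 and Smith normal form diag(1,1,1,1).

∂_2: C_2 → C_1 sends each 2-simplex [p,q,r] to [q,r] − [p,r] + [p,q]. For instance
  ∂[0,1,4] = [1,4] − [0,4] + [0,1],
  ∂[0,2,3] = [2,3] − [0,3] + [0,2].
The resulting 10×5 matrix has rank 5, and its Smith normal form has invariant factors (1,1,1,1,1).

Now H_k = ker ∂_k / im ∂_{k+1}, so:

  H_0: rank C_0 − rank ∂_1 = 5 − 4 = 1, and the invariant factors of ∂_1 are all 1, so H_0 ≅ Z.
  H_1: rank ker ∂_1 − rank ∂_2 = (10 − 4) − 5 = 1, and the invariant factors of ∂_2 are all 1, so H_1 ≅ Z.
  H_2: rank ker ∂_2 − rank ∂_3 = (5 − 5) − 0 = 0, and there is no ∂_3, so H_2 ≅ 0.

(K is a triangulation of the Möbius band.)

Hence the Betti numbers are b_0 = 1, b_1 = 1, b_2 = 0.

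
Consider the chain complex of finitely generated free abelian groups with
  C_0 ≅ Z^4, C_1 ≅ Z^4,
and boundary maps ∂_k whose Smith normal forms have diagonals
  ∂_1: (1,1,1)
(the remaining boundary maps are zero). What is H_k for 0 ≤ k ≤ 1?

H_0 = Z,  H_1 = Z.

H_0: b_0 = 4 − 0 − 3 = 1; torsion from ∂_1 factors > 1: none. So H_0 = Z.
H_1: b_1 = 4 − 3 − 0 = 1; torsion from ∂_2 factors > 1: none. So H_1 = Z.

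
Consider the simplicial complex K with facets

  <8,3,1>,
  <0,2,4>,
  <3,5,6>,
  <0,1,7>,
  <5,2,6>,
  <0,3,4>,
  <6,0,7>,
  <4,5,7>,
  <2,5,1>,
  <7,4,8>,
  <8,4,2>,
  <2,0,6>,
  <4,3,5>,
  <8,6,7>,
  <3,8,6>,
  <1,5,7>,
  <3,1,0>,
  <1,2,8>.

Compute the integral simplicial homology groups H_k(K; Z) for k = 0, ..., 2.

Order the vertices as 0 < 1 < 2 < 3 < 4 < 5 < 6 < 7 < 8. Listing each simplex with vertices in this order, K has dimension 2 with simplices:

  0-simplices (9): [0], [1], [2], [3], [4], [5], [6], [7], [8]
  1-simplices (27): (27 of them)
  2-simplices (18): [0,1,3], [0,1,7], [0,2,4], [0,2,6], [0,3,4], [0,6,7], [1,2,5], [1,2,8], [1,3,8], [1,5,7], [2,4,8], [2,5,6], [3,4,5], [3,5,6], [3,6,8], [4,5,7], [4,7,8], [6,7,8]

giving chain groups C_0 ≅ Z^9, C_1 ≅ Z^27, C_2 ≅ Z^18.

The boundary map ∂_1: C_1 → C_0 maps an edge to its endpoints' difference, ∂[p,q] = q − p. For instance
  ∂[0,7] = [7] − [0].
The 9×27 boundary matrix has rank 8 and Smith normal form diag(1,1,1,1,1,1,1,1).

∂_2: C_2 → C_1 sends each 2-simplex [p,q,r] to [q,r] − [p,r] + [p,q]. For instance
  ∂[3,5,6] = [5,6] − [3,6] + [3,5],
  ∂[2,5,6] = [5,6] − [2,6] + [2,5].
This gives a 27×18 integer matrix of rank 17; reducing to Smith normal form yields diagonal entries (1,1,1,1,1,1,1,1,1,1,1,1,1,1,1,1,1).

From H_k ≅ ker(∂_k) / im(∂_{k+1}) we obtain:

  H_0: rank C_0 − rank ∂_1 = 9 − 8 = 1, and the invariant factors of ∂_1 are all 1, so H_0 ≅ Z.
  H_1: rank ker ∂_1 − rank ∂_2 = (27 − 8) − 17 = 2, and the invariant factors of ∂_2 are all 1, so H_1 ≅ Z^2.
  H_2: rank ker ∂_2 − rank ∂_3 = (18 − 17) − 0 = 1, and there is no ∂_3, so H_2 ≅ Z.

H_0 = Z,  H_1 = Z^2,  H_2 = Z.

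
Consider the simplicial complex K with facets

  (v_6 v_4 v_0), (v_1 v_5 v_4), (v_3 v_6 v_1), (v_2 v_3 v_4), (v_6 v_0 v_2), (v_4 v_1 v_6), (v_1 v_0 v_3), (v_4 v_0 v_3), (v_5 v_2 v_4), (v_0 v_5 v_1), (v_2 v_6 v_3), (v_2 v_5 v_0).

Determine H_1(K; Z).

Fix the vertex order v_0 < v_1 < v_2 < v_3 < v_4 < v_5 < v_6 and write every simplex with vertices in increasing order. Then dim K = 2 and the simplices of K are:

  0-simplices (7): [v_0], [v_1], [v_2], [v_3], [v_4], [v_5], [v_6]
  1-simplices (18): (18 of them)
  2-simplices (12): (12 of them)

Hence C_0 ≅ Z^7, C_1 ≅ Z^18, C_2 ≅ Z^12.

The boundary map ∂_1: C_1 → C_0 sends each edge [p,q] (with p < q) to q − p.
The 7×18 boundary matrix has rank 6 and Smith normal form diag(1,1,1,1,1,1).

The boundary map ∂_2: C_2 → C_1 sends each 2-simplex [p,q,r] to [q,r] − [p,r] + [p,q]. For instance
  ∂[v_2,v_3,v_6] = [v_3,v_6] − [v_2,v_6] + [v_2,v_3],
  ∂[v_0,v_1,v_5] = [v_1,v_5] − [v_0,v_5] + [v_0,v_1].
This gives a 18×12 integer matrix of rank 12; reducing to Smith normal form yields diagonal entries (1,1,1,1,1,1,1,1,1,1,1,2).

Now H_k = ker ∂_k / im ∂_{k+1}, so:

  H_1: rank ker ∂_1 − rank ∂_2 = (18 − 6) − 12 = 0, and ∂_2 has invariant factor 2 > 1, so H_1 = Z_2.

(K is a triangulation of the real projective plane RP^2.)

H_1 = Z_2.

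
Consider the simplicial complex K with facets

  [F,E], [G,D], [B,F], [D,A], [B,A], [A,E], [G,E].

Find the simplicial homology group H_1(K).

We work with the vertex ordering A < B < D < E < F < G. The simplices of K, each written with vertices in increasing order, are:

  0-simplices (6): A, B, D, E, F, G
  1-simplices (7): AB, AD, AE, BF, DG, EF, EG

giving chain groups C_0 ≅ Z^6, C_1 ≅ Z^7.

Boundary ∂_1: C_1 → C_0 is given by ∂[p,q] = [q] − [p]. For instance
  ∂DG = G − D.
The resulting 6×7 matrix has rank 5, and its Smith normal form has invariant factors (1,1,1,1,1).

Now H_k = ker ∂_k / im ∂_{k+1}, so:

  H_1: rank ker ∂_1 − rank ∂_2 = (7 − 5) − 0 = 2, and there is no ∂_2, so H_1 = Z^2.

H_1 ≅ Z^2.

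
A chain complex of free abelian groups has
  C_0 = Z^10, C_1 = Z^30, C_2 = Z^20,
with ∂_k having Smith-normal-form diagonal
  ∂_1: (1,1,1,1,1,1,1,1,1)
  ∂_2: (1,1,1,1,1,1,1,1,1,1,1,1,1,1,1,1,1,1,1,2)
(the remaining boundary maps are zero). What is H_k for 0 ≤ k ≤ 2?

H_0: b_0 = 10 − 0 − 9 = 1; torsion from ∂_1 factors > 1: none. So H_0 = Z.
H_1: b_1 = 30 − 9 − 20 = 1; torsion from ∂_2 factors > 1: [2]. So H_1 = Z × Z/2.
H_2: b_2 = 20 − 20 − 0 = 0; torsion from ∂_3 factors > 1: none. So H_2 = 0.

H_0 = Z,  H_1 = Z × Z/2,  H_2 = 0.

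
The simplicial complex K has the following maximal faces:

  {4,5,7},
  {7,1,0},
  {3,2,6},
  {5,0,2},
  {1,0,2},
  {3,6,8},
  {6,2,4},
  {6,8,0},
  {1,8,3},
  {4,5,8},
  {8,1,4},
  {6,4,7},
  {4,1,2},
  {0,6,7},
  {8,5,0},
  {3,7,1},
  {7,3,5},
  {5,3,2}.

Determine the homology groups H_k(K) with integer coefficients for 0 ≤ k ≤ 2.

H_0 = Z,  H_1 = Z^2,  H_2 = Z.

Take the total order 0 < 1 < 2 < 3 < 4 < 5 < 6 < 7 < 8 on the vertex set. Then K (dimension 2) consists of the simplices:

  0-simplices (9): [0], [1], [2], [3], [4], [5], [6], [7], [8]
  1-simplices (27): (27 of them)
  2-simplices (18): [0,1,2], [0,1,7], [0,2,5], [0,5,8], [0,6,7], [0,6,8], [1,2,4], [1,3,7], [1,3,8], [1,4,8], [2,3,5], [2,3,6], [2,4,6], [3,5,7], [3,6,8], [4,5,7], [4,5,8], [4,6,7]

giving chain groups C_0 ≅ Z^9, C_1 ≅ Z^27, C_2 ≅ Z^18.

Boundary ∂_1: C_1 → C_0 sends each edge [p,q] (with p < q) to q − p. For instance
  ∂[0,2] = [2] − [0].
The resulting 9×27 matrix has rank 8, and its Smith normal form has invariant factors (1,1,1,1,1,1,1,1).

Boundary ∂_2: C_2 → C_1 acts by ∂[p,q,r] = [q,r] − [p,r] + [p,q]. For instance
  ∂[2,3,6] = [3,6] − [2,6] + [2,3],
  ∂[2,3,5] = [3,5] − [2,5] + [2,3].
The resulting 27×18 matrix has rank 17, and its Smith normal form has invariant factors (1,1,1,1,1,1,1,1,1,1,1,1,1,1,1,1,1).

Computing H_k = (kernel of ∂_k) / (image of ∂_{k+1}):

  H_0: rank C_0 − rank ∂_1 = 9 − 8 = 1, and the invariant factors of ∂_1 are all 1, so H_0 ≅ Z.
  H_1: rank ker ∂_1 − rank ∂_2 = (27 − 8) − 17 = 2, and the invariant factors of ∂_2 are all 1, so H_1 ≅ Z^2.
  H_2: rank ker ∂_2 − rank ∂_3 = (18 − 17) − 0 = 1, and there is no ∂_3, so H_2 ≅ Z.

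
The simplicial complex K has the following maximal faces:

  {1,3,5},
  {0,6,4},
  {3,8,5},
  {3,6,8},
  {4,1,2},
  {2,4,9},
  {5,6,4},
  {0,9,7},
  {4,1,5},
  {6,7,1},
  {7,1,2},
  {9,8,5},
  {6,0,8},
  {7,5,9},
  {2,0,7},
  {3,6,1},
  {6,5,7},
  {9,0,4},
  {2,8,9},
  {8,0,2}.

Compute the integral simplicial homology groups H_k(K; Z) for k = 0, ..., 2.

H_0 = Z,  H_1 = Z ⊕ Z_2,  H_2 = 0.

We work with the vertex ordering 0 < 1 < 2 < 3 < 4 < 5 < 6 < 7 < 8 < 9. The simplices of K, each written with vertices in increasing order, are:

  0-simplices (10): [0], [1], [2], [3], [4], [5], [6], [7], [8], [9]
  1-simplices (30): (30 of them)
  2-simplices (20): (20 of them)

giving chain groups C_0 ≅ Z^10, C_1 ≅ Z^30, C_2 ≅ Z^20.

The boundary map ∂_1: C_1 → C_0 is given by ∂[p,q] = [q] − [p].
This gives a 10×30 integer matrix of rank 9; reducing to Smith normal form yields diagonal entries (1,1,1,1,1,1,1,1,1).

Boundary ∂_2: C_2 → C_1 sends each 2-simplex [p,q,r] to [q,r] − [p,r] + [p,q]. For instance
  ∂[0,2,7] = [2,7] − [0,7] + [0,2],
  ∂[0,6,8] = [6,8] − [0,8] + [0,6].
The resulting 30×20 matrix has rank 20, and its Smith normal form has invariant factors (1,1,1,1,1,1,1,1,1,1,1,1,1,1,1,1,1,1,1,2).

Computing H_k = (kernel of ∂_k) / (image of ∂_{k+1}):

  H_0: rank C_0 − rank ∂_1 = 10 − 9 = 1, and the invariant factors of ∂_1 are all 1, so H_0 ≅ Z.
  H_1: rank ker ∂_1 − rank ∂_2 = (30 − 9) − 20 = 1, and ∂_2 has invariant factor 2 > 1, so H_1 ≅ Z ⊕ Z_2.
  H_2: rank ker ∂_2 − rank ∂_3 = (20 − 20) − 0 = 0, and there is no ∂_3, so H_2 ≅ 0.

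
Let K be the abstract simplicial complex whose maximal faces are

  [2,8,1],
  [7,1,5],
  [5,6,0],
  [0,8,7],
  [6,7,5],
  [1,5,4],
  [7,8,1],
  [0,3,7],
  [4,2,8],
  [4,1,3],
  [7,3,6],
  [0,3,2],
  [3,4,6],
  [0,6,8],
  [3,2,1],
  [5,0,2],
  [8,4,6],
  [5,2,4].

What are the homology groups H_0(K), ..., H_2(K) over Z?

H_0 ≅ Z,  H_1 ≅ Z ⊕ Z_2,  H_2 = 0.

We work with the vertex ordering 0 < 1 < 2 < 3 < 4 < 5 < 6 < 7 < 8. The simplices of K, each written with vertices in increasing order, are:

  0-simplices (9): [0], [1], [2], [3], [4], [5], [6], [7], [8]
  1-simplices (27): (27 of them)
  2-simplices (18): [0,2,3], [0,2,5], [0,3,7], [0,5,6], [0,6,8], [0,7,8], [1,2,3], [1,2,8], [1,3,4], [1,4,5], [1,5,7], [1,7,8], [2,4,5], [2,4,8], [3,4,6], [3,6,7], [4,6,8], [5,6,7]

so the chain groups are C_0 ≅ Z^9, C_1 ≅ Z^27, C_2 ≅ Z^18.

∂_1: C_1 → C_0 sends each edge [p,q] (with p < q) to q − p. For instance
  ∂[0,6] = [6] − [0].
The resulting 9×27 matrix has rank 8, and its Smith normal form has invariant factors (1,1,1,1,1,1,1,1).

The boundary map ∂_2: C_2 → C_1 acts by ∂[p,q,r] = [q,r] − [p,r] + [p,q]. For instance
  ∂[3,4,6] = [4,6] − [3,6] + [3,4],
  ∂[1,4,5] = [4,5] − [1,5] + [1,4].
The 27×18 boundary matrix has rank 18 and Smith normal form diag(1,1,1,1,1,1,1,1,1,1,1,1,1,1,1,1,1,2).

Now H_k = ker ∂_k / im ∂_{k+1}, so:

  H_0: rank C_0 − rank ∂_1 = 9 − 8 = 1, and the invariant factors of ∂_1 are all 1, so H_0 = Z.
  H_1: rank ker ∂_1 − rank ∂_2 = (27 − 8) − 18 = 1, and ∂_2 has invariant factor 2 > 1, so H_1 = Z ⊕ Z_2.
  H_2: rank ker ∂_2 − rank ∂_3 = (18 − 18) − 0 = 0, and there is no ∂_3, so H_2 = 0.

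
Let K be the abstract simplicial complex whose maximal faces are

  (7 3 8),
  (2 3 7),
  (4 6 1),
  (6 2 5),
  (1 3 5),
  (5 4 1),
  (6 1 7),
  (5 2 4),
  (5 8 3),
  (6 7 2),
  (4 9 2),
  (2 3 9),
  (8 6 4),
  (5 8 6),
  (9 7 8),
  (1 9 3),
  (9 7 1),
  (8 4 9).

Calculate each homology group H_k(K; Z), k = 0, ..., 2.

Order the vertices as 1 < 2 < 3 < 4 < 5 < 6 < 7 < 8 < 9. Listing each simplex with vertices in this order, K has dimension 2 with simplices:

  0-simplices (9): [1], [2], [3], [4], [5], [6], [7], [8], [9]
  1-simplices (27): (27 of them)
  2-simplices (18): [1,3,5], [1,3,9], [1,4,5], [1,4,6], [1,6,7], [1,7,9], [2,3,7], [2,3,9], [2,4,5], [2,4,9], [2,5,6], [2,6,7], [3,5,8], [3,7,8], [4,6,8], [4,8,9], [5,6,8], [7,8,9]

so the chain groups are C_0 ≅ Z^9, C_1 ≅ Z^27, C_2 ≅ Z^18.

The boundary map ∂_1: C_1 → C_0 sends each edge [p,q] (with p < q) to q − p. For instance
  ∂[3,9] = [9] − [3].
This gives a 9×27 integer matrix of rank 8; reducing to Smith normal form yields diagonal entries (1,1,1,1,1,1,1,1).

Boundary ∂_2: C_2 → C_1 maps a triangle to the signed sum of its edges. For instance
  ∂[7,8,9] = [8,9] − [7,9] + [7,8],
  ∂[3,5,8] = [5,8] − [3,8] + [3,5].
This gives a 27×18 integer matrix of rank 18; reducing to Smith normal form yields diagonal entries (1,1,1,1,1,1,1,1,1,1,1,1,1,1,1,1,1,2).

Computing H_k = (kernel of ∂_k) / (image of ∂_{k+1}):

  H_0: rank C_0 − rank ∂_1 = 9 − 8 = 1, and the invariant factors of ∂_1 are all 1, so H_0 ≅ Z.
  H_1: rank ker ∂_1 − rank ∂_2 = (27 − 8) − 18 = 1, and ∂_2 has invariant factor 2 > 1, so H_1 ≅ Z ⊕ Z/2Z.
  H_2: rank ker ∂_2 − rank ∂_3 = (18 − 18) − 0 = 0, and there is no ∂_3, so H_2 ≅ 0.

H_0 ≅ Z,  H_1 ≅ Z ⊕ Z/2Z,  H_2 = 0.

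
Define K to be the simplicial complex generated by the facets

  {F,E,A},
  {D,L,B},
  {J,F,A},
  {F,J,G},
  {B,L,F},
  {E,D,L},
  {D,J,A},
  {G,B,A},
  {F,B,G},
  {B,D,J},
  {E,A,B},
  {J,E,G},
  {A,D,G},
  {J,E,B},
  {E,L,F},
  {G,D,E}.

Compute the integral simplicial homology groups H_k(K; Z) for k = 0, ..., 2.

Order the vertices as A < B < D < E < F < G < J < L. Listing each simplex with vertices in this order, K has dimension 2 with simplices:

  0-simplices (8): A, B, D, E, F, G, J, L
  1-simplices (24): AB, AD, AE, AF, AG, AJ, BD, BE, BF, BG, BJ, BL, DE, DG, DJ, DL, EF, EG, EJ, EL, FG, FJ, FL, GJ
  2-simplices (16): ABE, ABG, ADG, ADJ, AEF, AFJ, BDJ, BDL, BEJ, BFG, BFL, DEG, DEL, EFL, EGJ, FGJ

giving chain groups C_0 ≅ Z^8, C_1 ≅ Z^24, C_2 ≅ Z^16.

The boundary map ∂_1: C_1 → C_0 is given by ∂[p,q] = [q] − [p].
The 8×24 boundary matrix has rank 7 and Smith normal form diag(1,1,1,1,1,1,1).

Boundary ∂_2: C_2 → C_1 sends each 2-simplex [p,q,r] to [q,r] − [p,r] + [p,q]. For instance
  ∂ABE = BE − AE + AB,
  ∂BDJ = DJ − BJ + BD.
This gives a 24×16 integer matrix of rank 15; reducing to Smith normal form yields diagonal entries (1,1,1,1,1,1,1,1,1,1,1,1,1,1,1).

From H_k ≅ ker(∂_k) / im(∂_{k+1}) we obtain:

  H_0: rank C_0 − rank ∂_1 = 8 − 7 = 1, and the invariant factors of ∂_1 are all 1, so H_0 = Z.
  H_1: rank ker ∂_1 − rank ∂_2 = (24 − 7) − 15 = 2, and the invariant factors of ∂_2 are all 1, so H_1 = Z^2.
  H_2: rank ker ∂_2 − rank ∂_3 = (16 − 15) − 0 = 1, and there is no ∂_3, so H_2 = Z.

(K is a triangulation of the torus T^2.)

H_0 = Z,  H_1 = Z^2,  H_2 = Z.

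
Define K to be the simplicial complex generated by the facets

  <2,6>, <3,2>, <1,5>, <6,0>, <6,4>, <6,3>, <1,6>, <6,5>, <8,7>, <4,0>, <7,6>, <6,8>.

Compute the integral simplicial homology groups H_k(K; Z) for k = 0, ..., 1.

Fix the vertex order 0 < 1 < 2 < 3 < 4 < 5 < 6 < 7 < 8 and write every simplex with vertices in increasing order. Then dim K = 1 and the simplices of K are:

  0-simplices (9): [0], [1], [2], [3], [4], [5], [6], [7], [8]
  1-simplices (12): [0,4], [0,6], [1,5], [1,6], [2,3], [2,6], [3,6], [4,6], [5,6], [6,7], [6,8], [7,8]

so the chain groups are C_0 ≅ Z^9, C_1 ≅ Z^12.

∂_1: C_1 → C_0 is given by ∂[p,q] = [q] − [p].
As a 9×12 matrix over Z this has rank 8, with invariant factors (1,1,1,1,1,1,1,1).

Reading off H_k = ker ∂_k / im ∂_{k+1}:

  H_0: rank C_0 − rank ∂_1 = 9 − 8 = 1, and the invariant factors of ∂_1 are all 1, so H_0 = Z.
  H_1: rank ker ∂_1 − rank ∂_2 = (12 − 8) − 0 = 4, and there is no ∂_2, so H_1 = Z^4.

(K is a triangulation of a wedge of 4 circles.)

H_0 ≅ Z,  H_1 ≅ Z^4.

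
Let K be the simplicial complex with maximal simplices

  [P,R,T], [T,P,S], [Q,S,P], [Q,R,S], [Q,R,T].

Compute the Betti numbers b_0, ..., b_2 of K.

Take the total order P < Q < R < S < T on the vertex set. Then K (dimension 2) consists of the simplices:

  0-simplices (5): P, Q, R, S, T
  1-simplices (10): PQ, PR, PS, PT, QR, QS, QT, RS, RT, ST
  2-simplices (5): PQS, PRT, PST, QRS, QRT

so the chain groups are C_0 ≅ Z^5, C_1 ≅ Z^10, C_2 ≅ Z^5.

∂_1: C_1 → C_0 sends each edge [p,q] (with p < q) to q − p. For instance
  ∂ST = T − S.
As a 5×10 matrix over Z this has rank 4, with invariant factors (1,1,1,1).

∂_2: C_2 → C_1 sends each 2-simplex [p,q,r] to [q,r] − [p,r] + [p,q]. For instance
  ∂QRS = RS − QS + QR,
  ∂PRT = RT − PT + PR.
This gives a 10×5 integer matrix of rank 5; reducing to Smith normal form yields diagonal entries (1,1,1,1,1).

From H_k ≅ ker(∂_k) / im(∂_{k+1}) we obtain:

  H_0: rank C_0 − rank ∂_1 = 5 − 4 = 1, and the invariant factors of ∂_1 are all 1, so H_0 = Z.
  H_1: rank ker ∂_1 − rank ∂_2 = (10 − 4) − 5 = 1, and the invariant factors of ∂_2 are all 1, so H_1 = Z.
  H_2: rank ker ∂_2 − rank ∂_3 = (5 − 5) − 0 = 0, and there is no ∂_3, so H_2 = 0.

(K is a triangulation of the Möbius band.)

Hence the Betti numbers are b_0 = 1, b_1 = 1, b_2 = 0.

b_0 = 1, b_1 = 1, b_2 = 0.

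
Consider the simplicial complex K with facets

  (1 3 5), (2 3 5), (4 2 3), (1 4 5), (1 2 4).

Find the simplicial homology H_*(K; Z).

H_0 = Z,  H_1 = Z,  H_2 = 0.

We work with the vertex ordering 1 < 2 < 3 < 4 < 5. The simplices of K, each written with vertices in increasing order, are:

  0-simplices (5): [1], [2], [3], [4], [5]
  1-simplices (10): [1,2], [1,3], [1,4], [1,5], [2,3], [2,4], [2,5], [3,4], [3,5], [4,5]
  2-simplices (5): [1,2,4], [1,3,5], [1,4,5], [2,3,4], [2,3,5]

Hence C_0 ≅ Z^5, C_1 ≅ Z^10, C_2 ≅ Z^5.

The boundary map ∂_1: C_1 → C_0 maps an edge to its endpoints' difference, ∂[p,q] = q − p.
As a 5×10 matrix over Z this has rank 4, with invariant factors (1,1,1,1).

Boundary ∂_2: C_2 → C_1 maps a triangle to the signed sum of its edges. For instance
  ∂[2,3,4] = [3,4] − [2,4] + [2,3],
  ∂[1,4,5] = [4,5] − [1,5] + [1,4].
This gives a 10×5 integer matrix of rank 5; reducing to Smith normal form yields diagonal entries (1,1,1,1,1).

From H_k ≅ ker(∂_k) / im(∂_{k+1}) we obtain:

  H_0: rank C_0 − rank ∂_1 = 5 − 4 = 1, and the invariant factors of ∂_1 are all 1, so H_0 ≅ Z.
  H_1: rank ker ∂_1 − rank ∂_2 = (10 − 4) − 5 = 1, and the invariant factors of ∂_2 are all 1, so H_1 ≅ Z.
  H_2: rank ker ∂_2 − rank ∂_3 = (5 − 5) − 0 = 0, and there is no ∂_3, so H_2 ≅ 0.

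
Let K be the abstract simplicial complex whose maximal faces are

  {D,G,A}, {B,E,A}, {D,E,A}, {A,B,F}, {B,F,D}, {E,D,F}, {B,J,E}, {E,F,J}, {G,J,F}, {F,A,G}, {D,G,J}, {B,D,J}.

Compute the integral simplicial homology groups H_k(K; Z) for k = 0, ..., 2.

H_0 ≅ Z,  H_1 ≅ Z_2,  H_2 = 0.

Take the total order A < B < D < E < F < G < J on the vertex set. Then K (dimension 2) consists of the simplices:

  0-simplices (7): A, B, D, E, F, G, J
  1-simplices (18): AB, AD, AE, AF, AG, BD, BE, BF, BJ, DE, DF, DG, DJ, EF, EJ, FG, FJ, GJ
  2-simplices (12): ABE, ABF, ADE, ADG, AFG, BDF, BDJ, BEJ, DEF, DGJ, EFJ, FGJ

Hence C_0 ≅ Z^7, C_1 ≅ Z^18, C_2 ≅ Z^12.

Boundary ∂_1: C_1 → C_0 sends each edge [p,q] (with p < q) to q − p. For instance
  ∂GJ = J − G.
As a 7×18 matrix over Z this has rank 6, with invariant factors (1,1,1,1,1,1).

∂_2: C_2 → C_1 sends each 2-simplex [p,q,r] to [q,r] − [p,r] + [p,q]. For instance
  ∂EFJ = FJ − EJ + EF,
  ∂BDJ = DJ − BJ + BD.
As a 18×12 matrix over Z this has rank 12, with invariant factors (1,1,1,1,1,1,1,1,1,1,1,2).

Computing H_k = (kernel of ∂_k) / (image of ∂_{k+1}):

  H_0: rank C_0 − rank ∂_1 = 7 − 6 = 1, and the invariant factors of ∂_1 are all 1, so H_0 = Z.
  H_1: rank ker ∂_1 − rank ∂_2 = (18 − 6) − 12 = 0, and ∂_2 has invariant factor 2 > 1, so H_1 = Z_2.
  H_2: rank ker ∂_2 − rank ∂_3 = (12 − 12) − 0 = 0, and there is no ∂_3, so H_2 = 0.

(K is a triangulation of the real projective plane RP^2.)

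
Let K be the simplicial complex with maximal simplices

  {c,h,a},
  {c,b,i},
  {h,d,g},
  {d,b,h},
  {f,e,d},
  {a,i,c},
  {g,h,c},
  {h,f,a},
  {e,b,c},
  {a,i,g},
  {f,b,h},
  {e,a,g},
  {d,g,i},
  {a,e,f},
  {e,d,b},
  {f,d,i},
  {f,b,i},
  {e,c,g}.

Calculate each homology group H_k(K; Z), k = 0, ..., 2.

H_0 ≅ Z,  H_1 ≅ Z ⊕ Z_2,  H_2 = 0.

Fix the vertex order a < b < c < d < e < f < g < h < i and write every simplex with vertices in increasing order. Then dim K = 2 and the simplices of K are:

  0-simplices (9): a, b, c, d, e, f, g, h, i
  1-simplices (27): ac, ae, af, ag, ah, ai, bc, bd, be, bf, bh, bi, ce, cg, ch, ci, de, df, dg, dh, di, ef, eg, fh, fi, gh, gi
  2-simplices (18): ach, aci, aef, aeg, afh, agi, bce, bci, bde, bdh, bfh, bfi, ceg, cgh, def, dfi, dgh, dgi

so the chain groups are C_0 ≅ Z^9, C_1 ≅ Z^27, C_2 ≅ Z^18.

The boundary map ∂_1: C_1 → C_0 is given by ∂[p,q] = [q] − [p]. For instance
  ∂ce = e − c.
The 9×27 boundary matrix has rank 8 and Smith normal form diag(1,1,1,1,1,1,1,1).

∂_2: C_2 → C_1 sends each 2-simplex [p,q,r] to [q,r] − [p,r] + [p,q]. For instance
  ∂bfh = fh − bh + bf,
  ∂dgi = gi − di + dg.
The 27×18 boundary matrix has rank 18 and Smith normal form diag(1,1,1,1,1,1,1,1,1,1,1,1,1,1,1,1,1,2).

Reading off H_k = ker ∂_k / im ∂_{k+1}:

  H_0: rank C_0 − rank ∂_1 = 9 − 8 = 1, and the invariant factors of ∂_1 are all 1, so H_0 ≅ Z.
  H_1: rank ker ∂_1 − rank ∂_2 = (27 − 8) − 18 = 1, and ∂_2 has invariant factor 2 > 1, so H_1 ≅ Z ⊕ Z_2.
  H_2: rank ker ∂_2 − rank ∂_3 = (18 − 18) − 0 = 0, and there is no ∂_3, so H_2 ≅ 0.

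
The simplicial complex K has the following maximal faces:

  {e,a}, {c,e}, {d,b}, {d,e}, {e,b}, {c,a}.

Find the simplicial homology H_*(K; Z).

Take the total order a < b < c < d < e on the vertex set. Then K (dimension 1) consists of the simplices:

  0-simplices (5): a, b, c, d, e
  1-simplices (6): ac, ae, bd, be, ce, de

so the chain groups are C_0 ≅ Z^5, C_1 ≅ Z^6.

The boundary map ∂_1: C_1 → C_0 is given by ∂[p,q] = [q] − [p]. For instance
  ∂ac = c − a.
The 5×6 boundary matrix has rank 4 and Smith normal form diag(1,1,1,1).

From H_k ≅ ker(∂_k) / im(∂_{k+1}) we obtain:

  H_0: rank C_0 − rank ∂_1 = 5 − 4 = 1, and the invariant factors of ∂_1 are all 1, so H_0 ≅ Z.
  H_1: rank ker ∂_1 − rank ∂_2 = (6 − 4) − 0 = 2, and there is no ∂_2, so H_1 ≅ Z^2.

(K is a triangulation of a wedge of 2 circles.)

H_0 ≅ Z,  H_1 ≅ Z^2.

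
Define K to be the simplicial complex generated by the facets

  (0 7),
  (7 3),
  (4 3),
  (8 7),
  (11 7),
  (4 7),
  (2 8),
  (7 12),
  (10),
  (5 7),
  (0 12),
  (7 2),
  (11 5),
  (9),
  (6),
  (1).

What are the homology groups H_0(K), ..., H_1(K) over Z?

H_0 = Z^5,  H_1 = Z^4.

Order the vertices as 0 < 1 < 2 < 3 < 4 < 5 < 6 < 7 < 8 < 9 < 10 < 11 < 12. Listing each simplex with vertices in this order, K has dimension 1 with simplices:

  0-simplices (13): [0], [1], [2], [3], [4], [5], [6], [7], [8], [9], [10], [11], [12]
  1-simplices (12): [0,7], [0,12], [2,7], [2,8], [3,4], [3,7], [4,7], [5,7], [5,11], [7,8], [7,11], [7,12]

giving chain groups C_0 ≅ Z^13, C_1 ≅ Z^12.

Boundary ∂_1: C_1 → C_0 maps an edge to its endpoints' difference, ∂[p,q] = q − p. For instance
  ∂[7,8] = [8] − [7].
This gives a 13×12 integer matrix of rank 8; reducing to Smith normal form yields diagonal entries (1,1,1,1,1,1,1,1).

Computing H_k = (kernel of ∂_k) / (image of ∂_{k+1}):

  H_0: rank C_0 − rank ∂_1 = 13 − 8 = 5, and the invariant factors of ∂_1 are all 1, so H_0 ≅ Z^5.
  H_1: rank ker ∂_1 − rank ∂_2 = (12 − 8) − 0 = 4, and there is no ∂_2, so H_1 ≅ Z^4.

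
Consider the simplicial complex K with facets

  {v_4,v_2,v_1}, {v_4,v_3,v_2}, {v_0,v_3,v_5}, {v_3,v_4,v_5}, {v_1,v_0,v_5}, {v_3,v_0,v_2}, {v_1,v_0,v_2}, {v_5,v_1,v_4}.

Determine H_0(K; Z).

H_0 ≅ Z.

Order the vertices as v_0 < v_1 < v_2 < v_3 < v_4 < v_5. Listing each simplex with vertices in this order, K has dimension 2 with simplices:

  0-simplices (6): [v_0], [v_1], [v_2], [v_3], [v_4], [v_5]
  1-simplices (12): [v_0,v_1], [v_0,v_2], [v_0,v_3], [v_0,v_5], [v_1,v_2], [v_1,v_4], [v_1,v_5], [v_2,v_3], [v_2,v_4], [v_3,v_4], [v_3,v_5], [v_4,v_5]
  2-simplices (8): [v_0,v_1,v_2], [v_0,v_1,v_5], [v_0,v_2,v_3], [v_0,v_3,v_5], [v_1,v_2,v_4], [v_1,v_4,v_5], [v_2,v_3,v_4], [v_3,v_4,v_5]

giving chain groups C_0 ≅ Z^6, C_1 ≅ Z^12, C_2 ≅ Z^8.

Boundary ∂_1: C_1 → C_0 is given by ∂[p,q] = [q] − [p]. For instance
  ∂[v_3,v_4] = [v_4] − [v_3].
The resulting 6×12 matrix has rank 5, and its Smith normal form has invariant factors (1,1,1,1,1).

Boundary ∂_2: C_2 → C_1 sends each 2-simplex [p,q,r] to [q,r] − [p,r] + [p,q]. For instance
  ∂[v_0,v_2,v_3] = [v_2,v_3] − [v_0,v_3] + [v_0,v_2],
  ∂[v_2,v_3,v_4] = [v_3,v_4] − [v_2,v_4] + [v_2,v_3].
The resulting 12×8 matrix has rank 7, and its Smith normal form has invariant factors (1,1,1,1,1,1,1).

Computing H_k = (kernel of ∂_k) / (image of ∂_{k+1}):

  H_0: rank C_0 − rank ∂_1 = 6 − 5 = 1, and the invariant factors of ∂_1 are all 1, so H_0 ≅ Z.

(K is a triangulation of the 2-sphere S^2.)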